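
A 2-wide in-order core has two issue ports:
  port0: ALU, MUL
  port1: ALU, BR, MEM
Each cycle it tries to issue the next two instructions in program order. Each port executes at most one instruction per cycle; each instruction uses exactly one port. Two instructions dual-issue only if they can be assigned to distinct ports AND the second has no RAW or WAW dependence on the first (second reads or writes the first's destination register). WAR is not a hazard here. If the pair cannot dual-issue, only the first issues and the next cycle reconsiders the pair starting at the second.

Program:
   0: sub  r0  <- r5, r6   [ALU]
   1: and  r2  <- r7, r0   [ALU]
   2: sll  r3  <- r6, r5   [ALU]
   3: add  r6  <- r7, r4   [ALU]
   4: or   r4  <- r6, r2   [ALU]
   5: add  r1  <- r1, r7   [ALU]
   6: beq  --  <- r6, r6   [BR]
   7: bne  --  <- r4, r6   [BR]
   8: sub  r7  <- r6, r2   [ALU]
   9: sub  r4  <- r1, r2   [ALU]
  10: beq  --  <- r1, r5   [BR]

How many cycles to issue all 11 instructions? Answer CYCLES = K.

[0] i0  sub  -- RAW r0
[1] i1/i2  and;sll  -- 2-wide
[2] i3  add  -- RAW r6
[3] i4/i5  or;add  -- 2-wide
[4] i6  beq  -- no-port BR/BR
[5] i7/i8  bne;sub  -- 2-wide
[6] i9/i10  sub;beq  -- 2-wide

CYCLES = 7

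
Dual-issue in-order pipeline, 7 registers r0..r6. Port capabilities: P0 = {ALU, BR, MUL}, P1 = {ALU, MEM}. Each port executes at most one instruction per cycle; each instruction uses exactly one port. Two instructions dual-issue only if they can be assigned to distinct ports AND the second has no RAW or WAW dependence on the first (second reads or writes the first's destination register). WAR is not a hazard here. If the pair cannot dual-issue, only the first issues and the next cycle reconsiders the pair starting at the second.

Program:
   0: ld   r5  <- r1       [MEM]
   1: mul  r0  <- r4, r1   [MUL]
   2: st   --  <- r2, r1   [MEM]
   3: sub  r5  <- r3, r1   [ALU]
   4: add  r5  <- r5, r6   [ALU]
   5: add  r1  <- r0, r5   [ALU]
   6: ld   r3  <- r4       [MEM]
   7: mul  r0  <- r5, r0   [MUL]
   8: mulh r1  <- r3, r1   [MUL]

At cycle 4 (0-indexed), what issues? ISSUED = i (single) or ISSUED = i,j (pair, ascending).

ISSUED = 7

#0 head=0: ld+mul i0+i1 pair
#1 head=2: st+sub i2+i3 pair
#2 head=4: add i4 RAW r5
#3 head=5: add+ld i5+i6 pair
#4 head=7: mul i7 no-port MUL/MUL
#5 head=8: mulh i8 tail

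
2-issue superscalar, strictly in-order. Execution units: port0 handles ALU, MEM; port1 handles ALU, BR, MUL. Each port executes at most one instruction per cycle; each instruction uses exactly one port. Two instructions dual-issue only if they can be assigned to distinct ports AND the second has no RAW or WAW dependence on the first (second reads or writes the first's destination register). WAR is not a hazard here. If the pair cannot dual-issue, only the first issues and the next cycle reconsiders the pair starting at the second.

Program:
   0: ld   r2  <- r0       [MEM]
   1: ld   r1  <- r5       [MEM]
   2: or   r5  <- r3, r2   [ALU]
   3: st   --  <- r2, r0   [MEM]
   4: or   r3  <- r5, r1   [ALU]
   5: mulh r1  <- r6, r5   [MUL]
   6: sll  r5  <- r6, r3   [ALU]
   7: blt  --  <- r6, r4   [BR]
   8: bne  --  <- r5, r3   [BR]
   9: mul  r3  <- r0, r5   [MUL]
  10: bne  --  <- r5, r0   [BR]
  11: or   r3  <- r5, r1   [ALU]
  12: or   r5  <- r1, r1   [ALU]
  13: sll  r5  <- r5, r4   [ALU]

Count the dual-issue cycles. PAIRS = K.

PAIRS = 4

0. ld @i0  | no-port MEM/MEM
1. ld+or @i1/i2  | pair
2. st+or @i3/i4  | pair
3. mulh+sll @i5/i6  | pair
4. blt @i7  | no-port BR/BR
5. bne @i8  | no-port BR/MUL
6. mul @i9  | no-port MUL/BR
7. bne+or @i10/i11  | pair
8. or @i12  | RAW+WAW r5
9. sll @i13  | tail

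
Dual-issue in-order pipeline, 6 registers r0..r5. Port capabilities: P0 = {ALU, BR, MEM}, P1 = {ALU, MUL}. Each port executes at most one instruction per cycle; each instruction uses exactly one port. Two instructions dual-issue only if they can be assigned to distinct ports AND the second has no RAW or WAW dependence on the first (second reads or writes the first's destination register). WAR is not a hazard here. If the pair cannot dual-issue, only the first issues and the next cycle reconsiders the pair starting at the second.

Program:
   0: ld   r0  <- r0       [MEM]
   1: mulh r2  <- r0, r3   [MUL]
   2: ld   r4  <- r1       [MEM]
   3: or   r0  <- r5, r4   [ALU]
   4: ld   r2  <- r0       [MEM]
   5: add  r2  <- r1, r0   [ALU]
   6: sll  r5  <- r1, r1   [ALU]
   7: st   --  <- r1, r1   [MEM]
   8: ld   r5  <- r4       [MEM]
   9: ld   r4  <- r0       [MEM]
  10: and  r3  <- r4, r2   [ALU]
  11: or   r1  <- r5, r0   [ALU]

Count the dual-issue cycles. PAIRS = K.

c0: i0 ld.MEM  RAW r0
c1: i1/i2 mulh.MUL ld.MEM  2-wide
c2: i3 or.ALU  RAW r0
c3: i4 ld.MEM  WAW r2
c4: i5/i6 add.ALU sll.ALU  2-wide
c5: i7 st.MEM  no-port MEM/MEM
c6: i8 ld.MEM  no-port MEM/MEM
c7: i9 ld.MEM  RAW r4
c8: i10/i11 and.ALU or.ALU  2-wide

PAIRS = 3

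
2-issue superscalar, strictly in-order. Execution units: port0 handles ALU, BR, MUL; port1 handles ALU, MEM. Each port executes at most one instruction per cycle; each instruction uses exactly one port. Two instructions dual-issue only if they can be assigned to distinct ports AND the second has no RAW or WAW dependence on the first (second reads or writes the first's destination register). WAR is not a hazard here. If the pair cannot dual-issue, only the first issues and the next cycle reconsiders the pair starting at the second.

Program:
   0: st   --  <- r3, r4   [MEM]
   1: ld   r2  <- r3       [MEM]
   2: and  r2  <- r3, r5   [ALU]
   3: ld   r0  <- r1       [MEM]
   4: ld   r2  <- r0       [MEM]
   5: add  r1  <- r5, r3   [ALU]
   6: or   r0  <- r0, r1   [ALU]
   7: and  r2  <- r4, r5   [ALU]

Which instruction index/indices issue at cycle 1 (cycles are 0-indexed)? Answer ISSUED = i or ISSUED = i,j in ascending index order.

#0 head=0: st.MEM i0 no-port MEM/MEM
#1 head=1: ld.MEM i1 WAW r2
#2 head=2: and.ALU/ld.MEM i2/i3 dual
#3 head=4: ld.MEM/add.ALU i4/i5 dual
#4 head=6: or.ALU/and.ALU i6/i7 dual

ISSUED = 1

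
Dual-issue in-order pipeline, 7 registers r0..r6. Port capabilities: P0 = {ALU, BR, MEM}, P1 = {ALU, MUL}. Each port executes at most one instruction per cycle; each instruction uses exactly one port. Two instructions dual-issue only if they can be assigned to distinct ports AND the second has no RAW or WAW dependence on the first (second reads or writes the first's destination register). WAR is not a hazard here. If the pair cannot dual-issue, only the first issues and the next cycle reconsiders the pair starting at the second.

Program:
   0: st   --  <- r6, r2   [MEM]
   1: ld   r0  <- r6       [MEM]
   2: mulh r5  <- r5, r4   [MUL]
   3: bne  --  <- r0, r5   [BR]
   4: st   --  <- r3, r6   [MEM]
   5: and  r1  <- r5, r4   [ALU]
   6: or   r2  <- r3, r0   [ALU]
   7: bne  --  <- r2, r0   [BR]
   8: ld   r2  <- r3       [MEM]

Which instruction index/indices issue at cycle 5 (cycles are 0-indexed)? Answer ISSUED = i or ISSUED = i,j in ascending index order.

ISSUED = 7

[0] i0  st.MEM  -- no-port MEM/MEM
[1] i1&i2  ld.MEM mulh.MUL  -- dual
[2] i3  bne.BR  -- no-port BR/MEM
[3] i4&i5  st.MEM and.ALU  -- dual
[4] i6  or.ALU  -- RAW r2
[5] i7  bne.BR  -- no-port BR/MEM
[6] i8  ld.MEM  -- tail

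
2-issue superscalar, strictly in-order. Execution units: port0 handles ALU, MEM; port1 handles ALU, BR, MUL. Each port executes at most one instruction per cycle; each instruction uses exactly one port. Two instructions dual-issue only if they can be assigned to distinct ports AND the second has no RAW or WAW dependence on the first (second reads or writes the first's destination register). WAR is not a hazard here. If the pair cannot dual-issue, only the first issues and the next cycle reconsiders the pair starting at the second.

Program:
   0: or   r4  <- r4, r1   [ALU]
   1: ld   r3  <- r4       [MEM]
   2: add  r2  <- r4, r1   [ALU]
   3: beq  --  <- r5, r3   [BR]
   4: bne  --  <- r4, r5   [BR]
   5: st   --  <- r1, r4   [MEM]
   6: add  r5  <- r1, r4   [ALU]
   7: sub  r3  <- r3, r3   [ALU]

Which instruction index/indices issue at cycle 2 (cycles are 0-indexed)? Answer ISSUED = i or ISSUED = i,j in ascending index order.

t=0 i0:or ; RAW r4
t=1 i1&i2:ld/add ; dual
t=2 i3:beq ; no-port BR/BR
t=3 i4&i5:bne/st ; dual
t=4 i6&i7:add/sub ; dual

ISSUED = 3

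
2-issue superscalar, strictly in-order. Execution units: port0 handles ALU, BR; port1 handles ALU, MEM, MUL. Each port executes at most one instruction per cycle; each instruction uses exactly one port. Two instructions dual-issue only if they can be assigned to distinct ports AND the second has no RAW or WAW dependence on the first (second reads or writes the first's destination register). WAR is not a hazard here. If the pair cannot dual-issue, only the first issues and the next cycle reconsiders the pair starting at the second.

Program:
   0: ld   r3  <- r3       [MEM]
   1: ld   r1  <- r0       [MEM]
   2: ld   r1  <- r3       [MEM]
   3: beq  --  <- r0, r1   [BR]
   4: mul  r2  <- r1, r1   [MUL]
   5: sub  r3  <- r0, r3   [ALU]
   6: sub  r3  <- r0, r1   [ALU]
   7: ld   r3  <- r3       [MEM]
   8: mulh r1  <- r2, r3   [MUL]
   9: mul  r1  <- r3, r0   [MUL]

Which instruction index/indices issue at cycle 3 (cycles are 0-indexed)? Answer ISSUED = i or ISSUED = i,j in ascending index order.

ISSUED = 3,4

c0: i0 ld.MEM  no-port MEM/MEM
c1: i1 ld.MEM  no-port MEM/MEM
c2: i2 ld.MEM  RAW r1
c3: i3+i4 beq.BR mul.MUL  2-wide
c4: i5 sub.ALU  WAW r3
c5: i6 sub.ALU  RAW+WAW r3
c6: i7 ld.MEM  no-port MEM/MUL
c7: i8 mulh.MUL  no-port MUL/MUL
c8: i9 mul.MUL  tail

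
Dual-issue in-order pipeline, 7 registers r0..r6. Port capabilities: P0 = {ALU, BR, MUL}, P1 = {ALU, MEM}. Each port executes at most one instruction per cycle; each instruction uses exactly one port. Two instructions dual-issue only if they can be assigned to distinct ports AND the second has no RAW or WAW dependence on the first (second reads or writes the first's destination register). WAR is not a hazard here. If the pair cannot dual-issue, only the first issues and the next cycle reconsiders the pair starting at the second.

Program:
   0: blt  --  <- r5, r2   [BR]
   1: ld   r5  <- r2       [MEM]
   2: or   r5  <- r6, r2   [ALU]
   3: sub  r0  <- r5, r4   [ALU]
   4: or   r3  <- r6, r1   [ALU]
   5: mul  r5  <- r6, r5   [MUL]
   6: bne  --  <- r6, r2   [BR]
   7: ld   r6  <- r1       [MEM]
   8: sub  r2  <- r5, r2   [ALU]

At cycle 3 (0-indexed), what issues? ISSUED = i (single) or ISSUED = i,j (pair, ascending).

ISSUED = 5

[0] i0+i1  blt.BR/ld.MEM  -- 2-wide
[1] i2  or.ALU  -- RAW r5
[2] i3+i4  sub.ALU/or.ALU  -- 2-wide
[3] i5  mul.MUL  -- no-port MUL/BR
[4] i6+i7  bne.BR/ld.MEM  -- 2-wide
[5] i8  sub.ALU  -- tail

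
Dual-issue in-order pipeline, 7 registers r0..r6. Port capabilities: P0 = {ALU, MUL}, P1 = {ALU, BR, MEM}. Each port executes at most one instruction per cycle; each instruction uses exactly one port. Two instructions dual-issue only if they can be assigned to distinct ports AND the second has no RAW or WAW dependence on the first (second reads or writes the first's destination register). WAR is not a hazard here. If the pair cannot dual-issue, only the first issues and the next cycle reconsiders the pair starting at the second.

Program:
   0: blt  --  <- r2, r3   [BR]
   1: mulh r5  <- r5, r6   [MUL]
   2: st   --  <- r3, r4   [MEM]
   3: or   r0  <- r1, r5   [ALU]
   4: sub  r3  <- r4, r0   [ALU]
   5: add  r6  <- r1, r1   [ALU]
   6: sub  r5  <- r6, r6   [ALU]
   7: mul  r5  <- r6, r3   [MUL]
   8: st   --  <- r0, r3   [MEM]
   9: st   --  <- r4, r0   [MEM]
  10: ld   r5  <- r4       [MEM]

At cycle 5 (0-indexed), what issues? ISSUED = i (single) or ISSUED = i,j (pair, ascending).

ISSUED = 9

  cy0 -> i0,i1 (blt.BR+mulh.MUL) dual
  cy1 -> i2,i3 (st.MEM+or.ALU) dual
  cy2 -> i4,i5 (sub.ALU+add.ALU) dual
  cy3 -> i6 (sub.ALU) WAW r5
  cy4 -> i7,i8 (mul.MUL+st.MEM) dual
  cy5 -> i9 (st.MEM) no-port MEM/MEM
  cy6 -> i10 (ld.MEM) tail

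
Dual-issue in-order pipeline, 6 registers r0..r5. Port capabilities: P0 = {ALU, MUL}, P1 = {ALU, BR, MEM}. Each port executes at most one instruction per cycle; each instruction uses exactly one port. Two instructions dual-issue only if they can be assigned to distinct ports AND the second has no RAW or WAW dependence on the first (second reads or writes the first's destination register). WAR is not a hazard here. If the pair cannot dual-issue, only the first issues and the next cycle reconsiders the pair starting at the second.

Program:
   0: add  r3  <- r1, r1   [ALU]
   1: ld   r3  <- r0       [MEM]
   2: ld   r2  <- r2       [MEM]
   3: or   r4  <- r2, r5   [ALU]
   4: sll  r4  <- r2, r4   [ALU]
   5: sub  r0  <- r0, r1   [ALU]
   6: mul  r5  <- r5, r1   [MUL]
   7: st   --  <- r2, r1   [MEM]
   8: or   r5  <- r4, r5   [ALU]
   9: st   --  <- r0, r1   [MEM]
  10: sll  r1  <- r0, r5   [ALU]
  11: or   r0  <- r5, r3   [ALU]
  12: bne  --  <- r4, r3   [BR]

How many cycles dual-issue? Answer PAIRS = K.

PAIRS = 4

#0 head=0: add.ALU i0 WAW r3
#1 head=1: ld.MEM i1 no-port MEM/MEM
#2 head=2: ld.MEM i2 RAW r2
#3 head=3: or.ALU i3 RAW+WAW r4
#4 head=4: sll.ALU+sub.ALU i4/i5 pair
#5 head=6: mul.MUL+st.MEM i6/i7 pair
#6 head=8: or.ALU+st.MEM i8/i9 pair
#7 head=10: sll.ALU+or.ALU i10/i11 pair
#8 head=12: bne.BR i12 tail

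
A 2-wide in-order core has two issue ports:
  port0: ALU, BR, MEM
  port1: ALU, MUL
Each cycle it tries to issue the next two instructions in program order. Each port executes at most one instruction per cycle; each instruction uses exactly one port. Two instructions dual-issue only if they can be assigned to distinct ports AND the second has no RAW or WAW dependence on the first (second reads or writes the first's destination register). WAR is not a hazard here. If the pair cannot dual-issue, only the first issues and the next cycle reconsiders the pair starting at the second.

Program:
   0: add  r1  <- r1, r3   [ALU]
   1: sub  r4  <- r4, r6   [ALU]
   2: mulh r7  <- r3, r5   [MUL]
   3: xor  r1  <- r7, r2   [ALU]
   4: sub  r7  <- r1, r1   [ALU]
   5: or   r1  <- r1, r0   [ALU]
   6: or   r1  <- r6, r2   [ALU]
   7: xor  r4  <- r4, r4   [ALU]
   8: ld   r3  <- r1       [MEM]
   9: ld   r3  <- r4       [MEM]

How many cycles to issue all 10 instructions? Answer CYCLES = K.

c0: i0/i1 add.ALU;sub.ALU  dual
c1: i2 mulh.MUL  RAW r7
c2: i3 xor.ALU  RAW r1
c3: i4/i5 sub.ALU;or.ALU  dual
c4: i6/i7 or.ALU;xor.ALU  dual
c5: i8 ld.MEM  no-port MEM/MEM
c6: i9 ld.MEM  tail

CYCLES = 7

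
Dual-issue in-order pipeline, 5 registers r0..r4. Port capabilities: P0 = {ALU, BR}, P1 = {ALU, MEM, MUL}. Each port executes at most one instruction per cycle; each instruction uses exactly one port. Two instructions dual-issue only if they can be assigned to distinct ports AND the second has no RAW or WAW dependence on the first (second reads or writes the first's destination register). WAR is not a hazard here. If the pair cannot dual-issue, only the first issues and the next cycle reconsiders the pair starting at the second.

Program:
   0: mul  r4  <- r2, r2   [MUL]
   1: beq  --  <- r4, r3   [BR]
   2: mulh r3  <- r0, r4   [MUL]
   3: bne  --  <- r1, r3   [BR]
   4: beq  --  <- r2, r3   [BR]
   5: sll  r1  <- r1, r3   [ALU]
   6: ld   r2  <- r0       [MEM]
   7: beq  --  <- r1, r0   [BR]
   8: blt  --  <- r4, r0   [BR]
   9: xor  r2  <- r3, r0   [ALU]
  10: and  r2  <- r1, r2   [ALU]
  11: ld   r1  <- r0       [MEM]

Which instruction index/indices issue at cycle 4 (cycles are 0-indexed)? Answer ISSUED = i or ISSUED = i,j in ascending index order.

ISSUED = 6,7

#0 head=0: mul.MUL i0 RAW r4
#1 head=1: beq.BR;mulh.MUL i1&i2 pair
#2 head=3: bne.BR i3 no-port BR/BR
#3 head=4: beq.BR;sll.ALU i4&i5 pair
#4 head=6: ld.MEM;beq.BR i6&i7 pair
#5 head=8: blt.BR;xor.ALU i8&i9 pair
#6 head=10: and.ALU;ld.MEM i10&i11 pair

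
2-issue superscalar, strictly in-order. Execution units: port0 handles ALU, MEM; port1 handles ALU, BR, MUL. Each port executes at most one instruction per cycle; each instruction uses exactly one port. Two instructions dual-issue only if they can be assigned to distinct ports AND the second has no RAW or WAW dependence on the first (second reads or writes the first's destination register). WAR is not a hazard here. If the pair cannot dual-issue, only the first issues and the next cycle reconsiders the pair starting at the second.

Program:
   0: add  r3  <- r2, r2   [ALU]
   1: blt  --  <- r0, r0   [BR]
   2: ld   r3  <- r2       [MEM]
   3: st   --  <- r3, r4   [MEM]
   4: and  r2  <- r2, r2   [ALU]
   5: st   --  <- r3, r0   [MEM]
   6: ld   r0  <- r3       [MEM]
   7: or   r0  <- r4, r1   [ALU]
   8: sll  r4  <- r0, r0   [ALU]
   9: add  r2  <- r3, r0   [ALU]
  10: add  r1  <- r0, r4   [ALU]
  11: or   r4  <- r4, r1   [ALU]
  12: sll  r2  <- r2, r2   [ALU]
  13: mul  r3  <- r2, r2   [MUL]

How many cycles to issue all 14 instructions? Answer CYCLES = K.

  cy0 -> i0+i1 (add.ALU blt.BR) 2-wide
  cy1 -> i2 (ld.MEM) no-port MEM/MEM
  cy2 -> i3+i4 (st.MEM and.ALU) 2-wide
  cy3 -> i5 (st.MEM) no-port MEM/MEM
  cy4 -> i6 (ld.MEM) WAW r0
  cy5 -> i7 (or.ALU) RAW r0
  cy6 -> i8+i9 (sll.ALU add.ALU) 2-wide
  cy7 -> i10 (add.ALU) RAW r1
  cy8 -> i11+i12 (or.ALU sll.ALU) 2-wide
  cy9 -> i13 (mul.MUL) tail

CYCLES = 10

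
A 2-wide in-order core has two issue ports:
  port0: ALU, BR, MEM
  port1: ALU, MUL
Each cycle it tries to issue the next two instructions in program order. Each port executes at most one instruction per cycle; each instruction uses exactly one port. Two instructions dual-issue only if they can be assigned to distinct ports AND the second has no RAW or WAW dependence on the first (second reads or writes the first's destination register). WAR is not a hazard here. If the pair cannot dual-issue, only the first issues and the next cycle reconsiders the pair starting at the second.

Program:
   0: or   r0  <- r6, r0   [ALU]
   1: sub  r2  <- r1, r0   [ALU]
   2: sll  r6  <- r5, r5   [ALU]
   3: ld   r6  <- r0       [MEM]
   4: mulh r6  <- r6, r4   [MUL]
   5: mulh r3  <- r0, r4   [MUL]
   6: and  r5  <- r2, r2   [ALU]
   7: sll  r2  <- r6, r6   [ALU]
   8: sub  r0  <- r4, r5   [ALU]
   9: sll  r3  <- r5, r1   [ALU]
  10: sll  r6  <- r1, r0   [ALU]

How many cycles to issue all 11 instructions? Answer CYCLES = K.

CYCLES = 7

  cy0 -> i0 (or) RAW r0
  cy1 -> i1/i2 (sub;sll) dual
  cy2 -> i3 (ld) RAW+WAW r6
  cy3 -> i4 (mulh) no-port MUL/MUL
  cy4 -> i5/i6 (mulh;and) dual
  cy5 -> i7/i8 (sll;sub) dual
  cy6 -> i9/i10 (sll;sll) dual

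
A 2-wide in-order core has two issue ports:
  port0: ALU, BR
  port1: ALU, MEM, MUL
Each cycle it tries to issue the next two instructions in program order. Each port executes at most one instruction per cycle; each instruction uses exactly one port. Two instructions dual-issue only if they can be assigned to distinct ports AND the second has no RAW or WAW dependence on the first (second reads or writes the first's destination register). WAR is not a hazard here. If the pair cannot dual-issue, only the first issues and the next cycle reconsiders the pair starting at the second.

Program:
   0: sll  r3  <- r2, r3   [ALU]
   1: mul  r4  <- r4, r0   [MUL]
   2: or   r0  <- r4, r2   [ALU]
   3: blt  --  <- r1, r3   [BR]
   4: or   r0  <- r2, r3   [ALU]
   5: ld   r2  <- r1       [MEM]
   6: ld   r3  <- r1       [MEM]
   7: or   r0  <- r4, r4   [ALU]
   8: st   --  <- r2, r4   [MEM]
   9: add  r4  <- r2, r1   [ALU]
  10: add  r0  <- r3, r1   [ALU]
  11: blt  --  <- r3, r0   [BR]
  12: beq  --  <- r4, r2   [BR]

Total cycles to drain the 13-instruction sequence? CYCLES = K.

#0 head=0: sll.ALU mul.MUL i0&i1 pair
#1 head=2: or.ALU blt.BR i2&i3 pair
#2 head=4: or.ALU ld.MEM i4&i5 pair
#3 head=6: ld.MEM or.ALU i6&i7 pair
#4 head=8: st.MEM add.ALU i8&i9 pair
#5 head=10: add.ALU i10 RAW r0
#6 head=11: blt.BR i11 no-port BR/BR
#7 head=12: beq.BR i12 tail

CYCLES = 8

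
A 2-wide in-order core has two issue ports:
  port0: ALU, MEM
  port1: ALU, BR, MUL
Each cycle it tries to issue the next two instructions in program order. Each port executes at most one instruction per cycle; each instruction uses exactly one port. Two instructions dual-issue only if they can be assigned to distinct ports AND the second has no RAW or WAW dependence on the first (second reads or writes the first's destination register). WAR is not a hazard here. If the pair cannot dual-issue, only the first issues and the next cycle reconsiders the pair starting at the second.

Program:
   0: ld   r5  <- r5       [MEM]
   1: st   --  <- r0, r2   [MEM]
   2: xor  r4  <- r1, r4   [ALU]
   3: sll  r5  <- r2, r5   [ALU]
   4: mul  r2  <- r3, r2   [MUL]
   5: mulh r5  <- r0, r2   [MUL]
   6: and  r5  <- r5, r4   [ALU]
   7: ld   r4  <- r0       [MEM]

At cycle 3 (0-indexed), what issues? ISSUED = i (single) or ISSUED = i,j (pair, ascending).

t=0 i0:ld ; no-port MEM/MEM
t=1 i1/i2:st xor ; dual
t=2 i3/i4:sll mul ; dual
t=3 i5:mulh ; RAW+WAW r5
t=4 i6/i7:and ld ; dual

ISSUED = 5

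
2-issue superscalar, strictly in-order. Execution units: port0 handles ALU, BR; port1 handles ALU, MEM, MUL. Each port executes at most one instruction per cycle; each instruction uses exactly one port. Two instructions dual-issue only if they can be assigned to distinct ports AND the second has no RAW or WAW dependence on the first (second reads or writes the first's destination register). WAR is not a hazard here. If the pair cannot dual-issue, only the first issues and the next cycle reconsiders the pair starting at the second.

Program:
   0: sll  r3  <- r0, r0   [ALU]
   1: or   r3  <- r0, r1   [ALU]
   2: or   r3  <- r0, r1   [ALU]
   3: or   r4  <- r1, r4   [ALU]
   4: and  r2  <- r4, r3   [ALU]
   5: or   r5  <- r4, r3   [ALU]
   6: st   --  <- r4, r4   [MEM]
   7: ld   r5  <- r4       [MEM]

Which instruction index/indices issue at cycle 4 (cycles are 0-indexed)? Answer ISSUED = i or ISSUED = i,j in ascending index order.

ISSUED = 6

#0 head=0: sll i0 WAW r3
#1 head=1: or i1 WAW r3
#2 head=2: or/or i2&i3 dual
#3 head=4: and/or i4&i5 dual
#4 head=6: st i6 no-port MEM/MEM
#5 head=7: ld i7 tail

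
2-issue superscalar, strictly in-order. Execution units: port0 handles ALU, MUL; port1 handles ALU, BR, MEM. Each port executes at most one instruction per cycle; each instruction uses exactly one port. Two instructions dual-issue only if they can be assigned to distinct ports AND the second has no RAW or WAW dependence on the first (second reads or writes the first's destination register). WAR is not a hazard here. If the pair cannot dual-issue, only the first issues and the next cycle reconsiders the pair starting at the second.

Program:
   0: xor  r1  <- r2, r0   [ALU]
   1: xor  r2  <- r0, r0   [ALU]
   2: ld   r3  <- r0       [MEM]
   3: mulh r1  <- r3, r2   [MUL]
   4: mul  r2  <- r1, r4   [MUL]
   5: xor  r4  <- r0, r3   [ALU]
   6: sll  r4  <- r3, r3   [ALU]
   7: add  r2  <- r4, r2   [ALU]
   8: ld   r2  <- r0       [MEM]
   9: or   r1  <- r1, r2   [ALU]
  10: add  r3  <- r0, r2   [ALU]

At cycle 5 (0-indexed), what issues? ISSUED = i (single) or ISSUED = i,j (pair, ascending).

ISSUED = 7

[0] i0+i1  xor.ALU/xor.ALU  -- 2-wide
[1] i2  ld.MEM  -- RAW r3
[2] i3  mulh.MUL  -- no-port MUL/MUL
[3] i4+i5  mul.MUL/xor.ALU  -- 2-wide
[4] i6  sll.ALU  -- RAW r4
[5] i7  add.ALU  -- WAW r2
[6] i8  ld.MEM  -- RAW r2
[7] i9+i10  or.ALU/add.ALU  -- 2-wide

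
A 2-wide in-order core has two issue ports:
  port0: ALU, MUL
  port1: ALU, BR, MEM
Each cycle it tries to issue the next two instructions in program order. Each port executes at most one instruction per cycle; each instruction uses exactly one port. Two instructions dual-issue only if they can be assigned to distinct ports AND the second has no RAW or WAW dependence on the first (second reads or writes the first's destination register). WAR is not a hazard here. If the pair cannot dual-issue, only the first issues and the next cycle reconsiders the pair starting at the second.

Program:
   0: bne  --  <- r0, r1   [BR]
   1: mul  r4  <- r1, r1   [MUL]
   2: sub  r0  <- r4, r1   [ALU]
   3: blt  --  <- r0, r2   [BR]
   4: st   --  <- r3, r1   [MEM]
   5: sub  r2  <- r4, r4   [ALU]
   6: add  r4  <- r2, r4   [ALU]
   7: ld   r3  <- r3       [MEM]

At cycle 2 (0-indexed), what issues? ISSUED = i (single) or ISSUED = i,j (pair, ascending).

0. bne.BR mul.MUL @i0+i1  | pair
1. sub.ALU @i2  | RAW r0
2. blt.BR @i3  | no-port BR/MEM
3. st.MEM sub.ALU @i4+i5  | pair
4. add.ALU ld.MEM @i6+i7  | pair

ISSUED = 3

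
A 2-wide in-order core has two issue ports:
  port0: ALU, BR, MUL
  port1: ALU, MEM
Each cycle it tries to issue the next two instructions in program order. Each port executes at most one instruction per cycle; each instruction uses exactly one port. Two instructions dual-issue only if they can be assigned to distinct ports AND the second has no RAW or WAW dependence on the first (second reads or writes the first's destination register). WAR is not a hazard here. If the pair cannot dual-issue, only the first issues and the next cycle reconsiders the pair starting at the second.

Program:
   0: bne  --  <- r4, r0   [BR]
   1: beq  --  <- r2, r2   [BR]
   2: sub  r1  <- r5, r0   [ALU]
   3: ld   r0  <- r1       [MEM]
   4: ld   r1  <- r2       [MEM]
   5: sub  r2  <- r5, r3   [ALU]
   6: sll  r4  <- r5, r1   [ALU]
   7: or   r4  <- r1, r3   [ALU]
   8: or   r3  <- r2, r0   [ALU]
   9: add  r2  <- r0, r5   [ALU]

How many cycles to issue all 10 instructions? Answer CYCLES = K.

t=0 i0:bne ; no-port BR/BR
t=1 i1/i2:beq/sub ; pair
t=2 i3:ld ; no-port MEM/MEM
t=3 i4/i5:ld/sub ; pair
t=4 i6:sll ; WAW r4
t=5 i7/i8:or/or ; pair
t=6 i9:add ; tail

CYCLES = 7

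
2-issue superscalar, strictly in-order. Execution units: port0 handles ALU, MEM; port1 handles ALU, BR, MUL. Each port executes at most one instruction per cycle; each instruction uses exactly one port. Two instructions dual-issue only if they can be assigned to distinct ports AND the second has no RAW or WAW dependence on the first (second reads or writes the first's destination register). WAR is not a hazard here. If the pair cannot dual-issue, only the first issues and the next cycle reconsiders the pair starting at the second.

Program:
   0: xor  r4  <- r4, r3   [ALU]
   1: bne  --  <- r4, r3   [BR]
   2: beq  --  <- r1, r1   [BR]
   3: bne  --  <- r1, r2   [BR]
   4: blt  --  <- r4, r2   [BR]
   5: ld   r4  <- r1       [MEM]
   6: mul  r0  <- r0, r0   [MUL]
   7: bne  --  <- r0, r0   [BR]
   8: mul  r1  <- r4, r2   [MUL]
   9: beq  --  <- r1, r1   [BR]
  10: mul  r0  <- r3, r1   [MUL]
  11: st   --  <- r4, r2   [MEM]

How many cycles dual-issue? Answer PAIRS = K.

PAIRS = 2

#0 head=0: xor.ALU i0 RAW r4
#1 head=1: bne.BR i1 no-port BR/BR
#2 head=2: beq.BR i2 no-port BR/BR
#3 head=3: bne.BR i3 no-port BR/BR
#4 head=4: blt.BR/ld.MEM i4&i5 2-wide
#5 head=6: mul.MUL i6 no-port MUL/BR
#6 head=7: bne.BR i7 no-port BR/MUL
#7 head=8: mul.MUL i8 no-port MUL/BR
#8 head=9: beq.BR i9 no-port BR/MUL
#9 head=10: mul.MUL/st.MEM i10&i11 2-wide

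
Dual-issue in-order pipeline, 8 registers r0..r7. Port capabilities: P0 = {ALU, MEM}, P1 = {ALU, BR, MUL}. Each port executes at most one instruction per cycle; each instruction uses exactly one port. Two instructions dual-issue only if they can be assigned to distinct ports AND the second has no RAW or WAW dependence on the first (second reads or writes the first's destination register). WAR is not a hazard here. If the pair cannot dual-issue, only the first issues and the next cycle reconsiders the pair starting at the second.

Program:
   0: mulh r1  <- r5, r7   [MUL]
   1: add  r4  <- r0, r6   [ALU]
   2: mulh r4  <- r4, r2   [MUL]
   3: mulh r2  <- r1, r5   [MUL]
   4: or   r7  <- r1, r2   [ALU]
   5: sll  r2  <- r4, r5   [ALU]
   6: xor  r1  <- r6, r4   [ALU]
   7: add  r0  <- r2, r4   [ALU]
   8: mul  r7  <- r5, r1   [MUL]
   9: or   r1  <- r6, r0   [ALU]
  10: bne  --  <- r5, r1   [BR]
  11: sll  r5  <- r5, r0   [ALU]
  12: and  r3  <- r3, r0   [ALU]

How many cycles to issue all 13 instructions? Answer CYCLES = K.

#0 head=0: mulh+add i0+i1 2-wide
#1 head=2: mulh i2 no-port MUL/MUL
#2 head=3: mulh i3 RAW r2
#3 head=4: or+sll i4+i5 2-wide
#4 head=6: xor+add i6+i7 2-wide
#5 head=8: mul+or i8+i9 2-wide
#6 head=10: bne+sll i10+i11 2-wide
#7 head=12: and i12 tail

CYCLES = 8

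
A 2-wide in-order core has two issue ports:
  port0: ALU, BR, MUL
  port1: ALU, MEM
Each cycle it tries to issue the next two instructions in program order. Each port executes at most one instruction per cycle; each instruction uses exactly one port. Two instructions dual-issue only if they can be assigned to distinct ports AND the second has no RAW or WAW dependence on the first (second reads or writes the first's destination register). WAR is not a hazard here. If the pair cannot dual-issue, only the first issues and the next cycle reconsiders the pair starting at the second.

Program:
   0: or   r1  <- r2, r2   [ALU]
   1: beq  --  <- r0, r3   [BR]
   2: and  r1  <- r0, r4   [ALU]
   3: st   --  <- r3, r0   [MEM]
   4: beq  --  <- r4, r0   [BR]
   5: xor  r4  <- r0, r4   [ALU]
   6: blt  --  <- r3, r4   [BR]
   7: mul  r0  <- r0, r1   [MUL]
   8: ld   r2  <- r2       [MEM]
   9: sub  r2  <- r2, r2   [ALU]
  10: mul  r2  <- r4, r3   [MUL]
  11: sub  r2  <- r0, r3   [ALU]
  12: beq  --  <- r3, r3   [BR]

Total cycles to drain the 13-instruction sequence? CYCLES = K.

0. or+beq @i0+i1  | 2-wide
1. and+st @i2+i3  | 2-wide
2. beq+xor @i4+i5  | 2-wide
3. blt @i6  | no-port BR/MUL
4. mul+ld @i7+i8  | 2-wide
5. sub @i9  | WAW r2
6. mul @i10  | WAW r2
7. sub+beq @i11+i12  | 2-wide

CYCLES = 8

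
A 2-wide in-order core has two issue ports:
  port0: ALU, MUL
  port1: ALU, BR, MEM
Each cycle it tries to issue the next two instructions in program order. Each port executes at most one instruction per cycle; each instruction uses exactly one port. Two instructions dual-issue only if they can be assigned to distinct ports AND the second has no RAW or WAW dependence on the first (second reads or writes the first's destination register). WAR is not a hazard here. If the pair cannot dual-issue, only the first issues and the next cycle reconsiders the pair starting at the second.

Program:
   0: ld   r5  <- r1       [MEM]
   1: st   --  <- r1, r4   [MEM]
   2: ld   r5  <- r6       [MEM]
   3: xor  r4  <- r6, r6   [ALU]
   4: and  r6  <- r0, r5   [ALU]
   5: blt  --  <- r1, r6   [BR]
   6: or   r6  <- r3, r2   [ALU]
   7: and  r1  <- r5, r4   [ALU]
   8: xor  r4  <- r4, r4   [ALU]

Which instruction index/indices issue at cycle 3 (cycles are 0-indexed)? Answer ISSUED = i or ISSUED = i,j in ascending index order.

c0: i0 ld.MEM  no-port MEM/MEM
c1: i1 st.MEM  no-port MEM/MEM
c2: i2/i3 ld.MEM;xor.ALU  2-wide
c3: i4 and.ALU  RAW r6
c4: i5/i6 blt.BR;or.ALU  2-wide
c5: i7/i8 and.ALU;xor.ALU  2-wide

ISSUED = 4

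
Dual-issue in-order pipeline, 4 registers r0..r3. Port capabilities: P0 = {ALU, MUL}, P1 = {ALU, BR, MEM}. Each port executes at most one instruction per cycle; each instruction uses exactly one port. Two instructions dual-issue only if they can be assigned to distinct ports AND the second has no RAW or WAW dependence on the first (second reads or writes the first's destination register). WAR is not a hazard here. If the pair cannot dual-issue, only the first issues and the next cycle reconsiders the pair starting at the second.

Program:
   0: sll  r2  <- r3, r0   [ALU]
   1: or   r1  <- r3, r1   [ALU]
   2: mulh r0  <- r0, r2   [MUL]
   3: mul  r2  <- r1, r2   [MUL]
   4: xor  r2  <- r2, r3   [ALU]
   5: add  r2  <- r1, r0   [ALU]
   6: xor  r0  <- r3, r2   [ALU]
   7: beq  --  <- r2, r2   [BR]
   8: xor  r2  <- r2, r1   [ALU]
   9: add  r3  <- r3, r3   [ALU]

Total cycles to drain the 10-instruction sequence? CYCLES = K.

0. sll;or @i0&i1  | dual
1. mulh @i2  | no-port MUL/MUL
2. mul @i3  | RAW+WAW r2
3. xor @i4  | WAW r2
4. add @i5  | RAW r2
5. xor;beq @i6&i7  | dual
6. xor;add @i8&i9  | dual

CYCLES = 7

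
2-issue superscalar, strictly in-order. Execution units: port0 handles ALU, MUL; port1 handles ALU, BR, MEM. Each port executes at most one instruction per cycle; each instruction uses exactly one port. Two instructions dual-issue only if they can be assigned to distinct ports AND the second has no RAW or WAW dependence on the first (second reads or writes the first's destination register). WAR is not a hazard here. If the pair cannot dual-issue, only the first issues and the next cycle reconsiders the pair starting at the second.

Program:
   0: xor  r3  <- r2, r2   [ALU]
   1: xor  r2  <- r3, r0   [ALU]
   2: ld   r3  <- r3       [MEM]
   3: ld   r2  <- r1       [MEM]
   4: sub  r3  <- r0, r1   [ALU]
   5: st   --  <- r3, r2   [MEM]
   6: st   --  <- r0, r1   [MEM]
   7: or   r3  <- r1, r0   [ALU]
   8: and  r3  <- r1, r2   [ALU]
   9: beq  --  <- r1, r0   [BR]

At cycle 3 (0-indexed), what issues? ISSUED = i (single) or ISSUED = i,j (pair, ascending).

  cy0 -> i0 (xor.ALU) RAW r3
  cy1 -> i1+i2 (xor.ALU+ld.MEM) pair
  cy2 -> i3+i4 (ld.MEM+sub.ALU) pair
  cy3 -> i5 (st.MEM) no-port MEM/MEM
  cy4 -> i6+i7 (st.MEM+or.ALU) pair
  cy5 -> i8+i9 (and.ALU+beq.BR) pair

ISSUED = 5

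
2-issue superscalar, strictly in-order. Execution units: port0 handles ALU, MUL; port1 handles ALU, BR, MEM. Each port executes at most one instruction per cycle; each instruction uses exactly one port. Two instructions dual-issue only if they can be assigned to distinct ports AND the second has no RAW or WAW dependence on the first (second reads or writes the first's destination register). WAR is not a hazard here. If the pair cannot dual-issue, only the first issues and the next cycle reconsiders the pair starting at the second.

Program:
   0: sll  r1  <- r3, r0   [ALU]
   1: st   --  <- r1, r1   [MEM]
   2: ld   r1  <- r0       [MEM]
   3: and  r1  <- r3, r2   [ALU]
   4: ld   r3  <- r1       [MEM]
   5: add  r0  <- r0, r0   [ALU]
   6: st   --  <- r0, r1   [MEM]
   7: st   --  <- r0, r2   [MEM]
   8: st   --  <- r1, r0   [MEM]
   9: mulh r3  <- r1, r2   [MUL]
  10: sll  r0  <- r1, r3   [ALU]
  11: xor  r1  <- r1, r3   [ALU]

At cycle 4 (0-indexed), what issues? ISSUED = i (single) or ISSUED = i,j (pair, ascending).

[0] i0  sll.ALU  -- RAW r1
[1] i1  st.MEM  -- no-port MEM/MEM
[2] i2  ld.MEM  -- WAW r1
[3] i3  and.ALU  -- RAW r1
[4] i4+i5  ld.MEM add.ALU  -- pair
[5] i6  st.MEM  -- no-port MEM/MEM
[6] i7  st.MEM  -- no-port MEM/MEM
[7] i8+i9  st.MEM mulh.MUL  -- pair
[8] i10+i11  sll.ALU xor.ALU  -- pair

ISSUED = 4,5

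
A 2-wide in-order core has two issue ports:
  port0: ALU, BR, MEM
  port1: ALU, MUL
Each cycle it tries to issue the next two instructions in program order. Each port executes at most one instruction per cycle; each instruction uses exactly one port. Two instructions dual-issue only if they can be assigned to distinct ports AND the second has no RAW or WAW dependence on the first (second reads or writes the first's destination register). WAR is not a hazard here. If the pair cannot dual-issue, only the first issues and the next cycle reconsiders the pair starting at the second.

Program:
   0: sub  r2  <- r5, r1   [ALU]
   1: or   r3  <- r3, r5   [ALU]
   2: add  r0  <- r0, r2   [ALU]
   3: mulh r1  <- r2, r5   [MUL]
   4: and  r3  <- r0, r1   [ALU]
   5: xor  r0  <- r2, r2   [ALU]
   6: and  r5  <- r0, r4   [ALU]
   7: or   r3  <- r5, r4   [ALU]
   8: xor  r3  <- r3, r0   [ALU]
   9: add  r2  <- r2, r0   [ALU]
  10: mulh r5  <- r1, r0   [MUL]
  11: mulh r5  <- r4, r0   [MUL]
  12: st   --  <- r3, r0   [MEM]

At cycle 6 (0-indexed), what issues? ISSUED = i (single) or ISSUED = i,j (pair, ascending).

t=0 i0+i1:sub;or ; pair
t=1 i2+i3:add;mulh ; pair
t=2 i4+i5:and;xor ; pair
t=3 i6:and ; RAW r5
t=4 i7:or ; RAW+WAW r3
t=5 i8+i9:xor;add ; pair
t=6 i10:mulh ; no-port MUL/MUL
t=7 i11+i12:mulh;st ; pair

ISSUED = 10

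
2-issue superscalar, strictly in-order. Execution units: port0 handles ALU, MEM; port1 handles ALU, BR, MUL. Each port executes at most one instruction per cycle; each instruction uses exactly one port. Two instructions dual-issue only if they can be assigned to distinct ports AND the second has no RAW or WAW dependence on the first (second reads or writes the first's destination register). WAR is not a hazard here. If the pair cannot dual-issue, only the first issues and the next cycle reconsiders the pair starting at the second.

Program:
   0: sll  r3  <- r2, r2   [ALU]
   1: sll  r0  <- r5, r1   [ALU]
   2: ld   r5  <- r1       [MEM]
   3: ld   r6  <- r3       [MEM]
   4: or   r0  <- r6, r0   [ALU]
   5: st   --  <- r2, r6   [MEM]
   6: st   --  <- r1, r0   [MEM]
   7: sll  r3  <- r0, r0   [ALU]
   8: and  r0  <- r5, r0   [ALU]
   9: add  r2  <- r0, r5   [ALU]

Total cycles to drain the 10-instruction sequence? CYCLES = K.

#0 head=0: sll.ALU/sll.ALU i0&i1 pair
#1 head=2: ld.MEM i2 no-port MEM/MEM
#2 head=3: ld.MEM i3 RAW r6
#3 head=4: or.ALU/st.MEM i4&i5 pair
#4 head=6: st.MEM/sll.ALU i6&i7 pair
#5 head=8: and.ALU i8 RAW r0
#6 head=9: add.ALU i9 tail

CYCLES = 7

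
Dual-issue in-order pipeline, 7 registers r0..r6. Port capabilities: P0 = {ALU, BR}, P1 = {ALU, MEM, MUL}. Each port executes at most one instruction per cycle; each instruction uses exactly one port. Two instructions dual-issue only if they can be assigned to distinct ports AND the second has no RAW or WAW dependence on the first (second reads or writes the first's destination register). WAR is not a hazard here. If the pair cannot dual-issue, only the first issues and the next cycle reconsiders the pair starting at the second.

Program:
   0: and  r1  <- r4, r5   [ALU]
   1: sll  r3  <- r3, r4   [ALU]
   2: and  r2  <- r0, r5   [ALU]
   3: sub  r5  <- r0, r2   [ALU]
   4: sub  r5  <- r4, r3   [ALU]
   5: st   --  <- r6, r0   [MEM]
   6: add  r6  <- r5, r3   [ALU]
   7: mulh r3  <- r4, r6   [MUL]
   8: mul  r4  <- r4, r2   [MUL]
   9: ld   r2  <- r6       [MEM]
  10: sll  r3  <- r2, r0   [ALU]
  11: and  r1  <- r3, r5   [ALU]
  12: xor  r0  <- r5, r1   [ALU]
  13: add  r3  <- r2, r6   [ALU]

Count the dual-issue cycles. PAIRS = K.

[0] i0/i1  and.ALU/sll.ALU  -- pair
[1] i2  and.ALU  -- RAW r2
[2] i3  sub.ALU  -- WAW r5
[3] i4/i5  sub.ALU/st.MEM  -- pair
[4] i6  add.ALU  -- RAW r6
[5] i7  mulh.MUL  -- no-port MUL/MUL
[6] i8  mul.MUL  -- no-port MUL/MEM
[7] i9  ld.MEM  -- RAW r2
[8] i10  sll.ALU  -- RAW r3
[9] i11  and.ALU  -- RAW r1
[10] i12/i13  xor.ALU/add.ALU  -- pair

PAIRS = 3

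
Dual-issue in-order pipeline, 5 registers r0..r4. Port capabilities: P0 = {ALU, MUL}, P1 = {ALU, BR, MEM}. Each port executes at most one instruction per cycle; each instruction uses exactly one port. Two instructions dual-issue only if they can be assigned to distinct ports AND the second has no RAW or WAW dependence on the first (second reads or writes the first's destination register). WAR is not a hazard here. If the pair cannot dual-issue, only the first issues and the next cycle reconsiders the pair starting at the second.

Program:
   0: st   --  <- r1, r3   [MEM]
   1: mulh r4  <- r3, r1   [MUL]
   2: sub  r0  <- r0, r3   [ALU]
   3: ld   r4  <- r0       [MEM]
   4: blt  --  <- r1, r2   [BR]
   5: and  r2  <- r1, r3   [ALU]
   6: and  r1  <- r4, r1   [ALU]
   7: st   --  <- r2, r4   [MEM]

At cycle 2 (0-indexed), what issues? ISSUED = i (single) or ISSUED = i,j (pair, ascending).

[0] i0/i1  st.MEM;mulh.MUL  -- 2-wide
[1] i2  sub.ALU  -- RAW r0
[2] i3  ld.MEM  -- no-port MEM/BR
[3] i4/i5  blt.BR;and.ALU  -- 2-wide
[4] i6/i7  and.ALU;st.MEM  -- 2-wide

ISSUED = 3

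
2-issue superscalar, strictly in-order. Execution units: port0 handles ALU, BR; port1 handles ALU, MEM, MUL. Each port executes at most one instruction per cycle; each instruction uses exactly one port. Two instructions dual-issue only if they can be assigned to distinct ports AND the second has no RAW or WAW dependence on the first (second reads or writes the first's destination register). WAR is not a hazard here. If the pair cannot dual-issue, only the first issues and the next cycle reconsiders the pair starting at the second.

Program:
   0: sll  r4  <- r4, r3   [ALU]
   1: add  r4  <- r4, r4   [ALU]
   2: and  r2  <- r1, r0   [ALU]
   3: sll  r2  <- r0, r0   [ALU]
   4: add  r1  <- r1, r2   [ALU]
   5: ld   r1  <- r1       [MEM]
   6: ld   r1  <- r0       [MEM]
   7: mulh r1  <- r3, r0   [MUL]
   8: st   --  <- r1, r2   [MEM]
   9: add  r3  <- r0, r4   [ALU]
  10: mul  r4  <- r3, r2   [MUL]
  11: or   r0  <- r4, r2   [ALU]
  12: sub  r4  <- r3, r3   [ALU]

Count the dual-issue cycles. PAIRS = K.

#0 head=0: sll.ALU i0 RAW+WAW r4
#1 head=1: add.ALU and.ALU i1&i2 2-wide
#2 head=3: sll.ALU i3 RAW r2
#3 head=4: add.ALU i4 RAW+WAW r1
#4 head=5: ld.MEM i5 no-port MEM/MEM
#5 head=6: ld.MEM i6 no-port MEM/MUL
#6 head=7: mulh.MUL i7 no-port MUL/MEM
#7 head=8: st.MEM add.ALU i8&i9 2-wide
#8 head=10: mul.MUL i10 RAW r4
#9 head=11: or.ALU sub.ALU i11&i12 2-wide

PAIRS = 3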